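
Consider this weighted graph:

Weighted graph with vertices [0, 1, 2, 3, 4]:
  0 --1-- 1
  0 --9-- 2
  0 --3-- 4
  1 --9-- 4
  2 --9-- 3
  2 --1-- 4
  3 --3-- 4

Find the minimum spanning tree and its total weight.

Applying Kruskal's algorithm (sort edges by weight, add if no cycle):
  Add (0,1) w=1
  Add (2,4) w=1
  Add (0,4) w=3
  Add (3,4) w=3
  Skip (0,2) w=9 (creates cycle)
  Skip (1,4) w=9 (creates cycle)
  Skip (2,3) w=9 (creates cycle)
MST weight = 8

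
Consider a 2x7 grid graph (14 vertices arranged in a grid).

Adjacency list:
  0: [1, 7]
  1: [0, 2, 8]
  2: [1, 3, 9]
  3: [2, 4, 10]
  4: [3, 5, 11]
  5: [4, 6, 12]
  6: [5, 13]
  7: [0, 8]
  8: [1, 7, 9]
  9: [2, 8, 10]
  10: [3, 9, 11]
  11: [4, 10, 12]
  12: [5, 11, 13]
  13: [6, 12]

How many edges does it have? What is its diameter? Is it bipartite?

A 2x7 grid has 7 vertical edges and 12 horizontal edges.
Total edges = 7 + 12 = 19.
Diameter = (2-1) + (7-1) = 7 (corner to opposite corner).
Grid graphs are bipartite (checkerboard coloring).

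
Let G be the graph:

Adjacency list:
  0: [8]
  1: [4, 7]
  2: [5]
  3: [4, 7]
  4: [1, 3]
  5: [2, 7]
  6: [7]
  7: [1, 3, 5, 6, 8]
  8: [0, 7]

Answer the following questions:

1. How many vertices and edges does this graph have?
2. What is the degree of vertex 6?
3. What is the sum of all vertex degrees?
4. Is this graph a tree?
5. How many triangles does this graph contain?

Count: 9 vertices, 9 edges.
Vertex 6 has neighbors [7], degree = 1.
Handshaking lemma: 2 * 9 = 18.
A tree on 9 vertices has 8 edges. This graph has 9 edges (1 extra). Not a tree.
Number of triangles = 0.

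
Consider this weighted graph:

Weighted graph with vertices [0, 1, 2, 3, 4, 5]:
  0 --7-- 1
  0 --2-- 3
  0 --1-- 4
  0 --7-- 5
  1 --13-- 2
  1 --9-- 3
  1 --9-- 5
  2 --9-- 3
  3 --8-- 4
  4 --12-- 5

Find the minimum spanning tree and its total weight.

Applying Kruskal's algorithm (sort edges by weight, add if no cycle):
  Add (0,4) w=1
  Add (0,3) w=2
  Add (0,5) w=7
  Add (0,1) w=7
  Skip (3,4) w=8 (creates cycle)
  Skip (1,5) w=9 (creates cycle)
  Skip (1,3) w=9 (creates cycle)
  Add (2,3) w=9
  Skip (4,5) w=12 (creates cycle)
  Skip (1,2) w=13 (creates cycle)
MST weight = 26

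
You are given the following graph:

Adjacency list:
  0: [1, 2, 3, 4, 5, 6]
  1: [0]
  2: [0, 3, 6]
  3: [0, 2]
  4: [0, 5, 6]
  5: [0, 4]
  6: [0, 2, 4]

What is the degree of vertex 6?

Vertex 6 has neighbors [0, 2, 4], so deg(6) = 3.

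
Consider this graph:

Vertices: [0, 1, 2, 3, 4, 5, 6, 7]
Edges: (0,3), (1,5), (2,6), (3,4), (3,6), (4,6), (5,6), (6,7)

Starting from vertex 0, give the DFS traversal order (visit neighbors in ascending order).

DFS from vertex 0 (neighbors processed in ascending order):
Visit order: 0, 3, 4, 6, 2, 5, 1, 7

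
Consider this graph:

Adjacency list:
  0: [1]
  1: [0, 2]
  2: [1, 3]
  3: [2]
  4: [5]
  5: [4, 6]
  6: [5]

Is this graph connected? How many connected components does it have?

Checking connectivity: the graph has 2 connected component(s).
Components: [[0, 1, 2, 3], [4, 5, 6]]. The graph is NOT connected.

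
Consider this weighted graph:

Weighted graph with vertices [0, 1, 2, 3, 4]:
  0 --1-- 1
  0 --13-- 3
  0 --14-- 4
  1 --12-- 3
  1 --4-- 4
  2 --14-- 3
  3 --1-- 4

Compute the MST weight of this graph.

Applying Kruskal's algorithm (sort edges by weight, add if no cycle):
  Add (0,1) w=1
  Add (3,4) w=1
  Add (1,4) w=4
  Skip (1,3) w=12 (creates cycle)
  Skip (0,3) w=13 (creates cycle)
  Skip (0,4) w=14 (creates cycle)
  Add (2,3) w=14
MST weight = 20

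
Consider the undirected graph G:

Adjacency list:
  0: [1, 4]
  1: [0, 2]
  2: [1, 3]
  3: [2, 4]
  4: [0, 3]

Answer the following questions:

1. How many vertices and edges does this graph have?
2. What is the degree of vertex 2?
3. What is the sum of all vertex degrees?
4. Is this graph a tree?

Count: 5 vertices, 5 edges.
Vertex 2 has neighbors [1, 3], degree = 2.
Handshaking lemma: 2 * 5 = 10.
A tree on 5 vertices has 4 edges. This graph has 5 edges (1 extra). Not a tree.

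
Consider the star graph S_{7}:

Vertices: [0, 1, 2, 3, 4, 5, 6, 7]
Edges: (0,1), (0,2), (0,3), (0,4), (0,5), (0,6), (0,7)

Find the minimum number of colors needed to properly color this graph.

S_{7} has one hub adjacent to 7 leaves; leaves are pairwise non-adjacent.
Color the hub 0 and every leaf 1.
Chromatic number = 2.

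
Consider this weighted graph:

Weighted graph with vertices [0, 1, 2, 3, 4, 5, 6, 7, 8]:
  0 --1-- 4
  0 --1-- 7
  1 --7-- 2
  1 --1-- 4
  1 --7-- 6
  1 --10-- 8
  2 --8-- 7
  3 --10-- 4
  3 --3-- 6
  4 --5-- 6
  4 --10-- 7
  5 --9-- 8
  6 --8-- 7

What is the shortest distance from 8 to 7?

Using Dijkstra's algorithm from vertex 8:
Shortest path: 8 -> 1 -> 4 -> 0 -> 7
Total weight: 10 + 1 + 1 + 1 = 13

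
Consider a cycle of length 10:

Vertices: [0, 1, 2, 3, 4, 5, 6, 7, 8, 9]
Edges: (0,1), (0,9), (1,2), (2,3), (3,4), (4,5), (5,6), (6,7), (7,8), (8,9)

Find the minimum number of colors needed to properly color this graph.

This is an even cycle (C_10). Even cycles are bipartite.
Chromatic number = 2.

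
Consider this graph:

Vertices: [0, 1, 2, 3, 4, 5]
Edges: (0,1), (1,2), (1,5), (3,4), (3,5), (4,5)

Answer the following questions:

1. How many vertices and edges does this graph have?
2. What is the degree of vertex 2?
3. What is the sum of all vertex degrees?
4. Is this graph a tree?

Count: 6 vertices, 6 edges.
Vertex 2 has neighbors [1], degree = 1.
Handshaking lemma: 2 * 6 = 12.
A tree on 6 vertices has 5 edges. This graph has 6 edges (1 extra). Not a tree.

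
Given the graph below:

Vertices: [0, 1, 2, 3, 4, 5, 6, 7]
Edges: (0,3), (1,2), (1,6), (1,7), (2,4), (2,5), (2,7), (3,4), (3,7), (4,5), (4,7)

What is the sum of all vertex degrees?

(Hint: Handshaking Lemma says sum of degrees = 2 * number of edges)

Count edges: 11 edges.
By Handshaking Lemma: sum of degrees = 2 * 11 = 22.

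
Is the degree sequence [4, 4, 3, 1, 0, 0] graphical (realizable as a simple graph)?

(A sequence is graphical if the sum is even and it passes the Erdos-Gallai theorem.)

Sum of degrees = 12. Sum is even but fails Erdos-Gallai. The sequence is NOT graphical.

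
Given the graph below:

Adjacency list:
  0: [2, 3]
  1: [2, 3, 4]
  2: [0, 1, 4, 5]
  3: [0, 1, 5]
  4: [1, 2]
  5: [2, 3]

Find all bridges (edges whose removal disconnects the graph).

No bridges found. The graph is 2-edge-connected (no single edge removal disconnects it).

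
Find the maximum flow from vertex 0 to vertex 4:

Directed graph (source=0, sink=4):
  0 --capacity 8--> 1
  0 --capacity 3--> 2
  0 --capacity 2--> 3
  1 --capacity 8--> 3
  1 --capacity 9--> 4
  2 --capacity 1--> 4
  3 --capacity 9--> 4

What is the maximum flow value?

Computing max flow:
  Flow on (0->1): 8/8
  Flow on (0->2): 1/3
  Flow on (0->3): 2/2
  Flow on (1->4): 8/9
  Flow on (2->4): 1/1
  Flow on (3->4): 2/9
Maximum flow = 11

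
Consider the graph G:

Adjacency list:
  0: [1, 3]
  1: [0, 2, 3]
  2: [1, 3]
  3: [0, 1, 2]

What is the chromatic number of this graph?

The graph has a maximum clique of size 3 (lower bound on chromatic number).
A valid 3-coloring: {0: 2, 1: 0, 2: 2, 3: 1}.
Chromatic number = 3.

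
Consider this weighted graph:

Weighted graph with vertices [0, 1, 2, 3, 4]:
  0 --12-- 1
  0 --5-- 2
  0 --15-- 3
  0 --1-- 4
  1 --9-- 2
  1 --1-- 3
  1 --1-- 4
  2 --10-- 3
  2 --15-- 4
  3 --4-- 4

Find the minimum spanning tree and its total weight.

Applying Kruskal's algorithm (sort edges by weight, add if no cycle):
  Add (0,4) w=1
  Add (1,4) w=1
  Add (1,3) w=1
  Skip (3,4) w=4 (creates cycle)
  Add (0,2) w=5
  Skip (1,2) w=9 (creates cycle)
  Skip (2,3) w=10 (creates cycle)
  Skip (0,1) w=12 (creates cycle)
  Skip (0,3) w=15 (creates cycle)
  Skip (2,4) w=15 (creates cycle)
MST weight = 8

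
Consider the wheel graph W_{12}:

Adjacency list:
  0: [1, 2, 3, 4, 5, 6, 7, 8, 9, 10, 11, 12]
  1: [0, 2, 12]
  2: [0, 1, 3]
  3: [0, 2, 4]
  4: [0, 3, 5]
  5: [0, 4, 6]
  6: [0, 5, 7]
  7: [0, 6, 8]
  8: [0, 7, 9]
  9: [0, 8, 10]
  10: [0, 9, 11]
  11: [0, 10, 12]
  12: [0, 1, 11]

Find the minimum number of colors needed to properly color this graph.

W_{12} = C_{12} plus a hub adjacent to every cycle vertex.
The outer cycle needs 2 colors (even cycle); the hub is adjacent to all of them so needs a fresh color.
Chromatic number = 2 + 1 = 3.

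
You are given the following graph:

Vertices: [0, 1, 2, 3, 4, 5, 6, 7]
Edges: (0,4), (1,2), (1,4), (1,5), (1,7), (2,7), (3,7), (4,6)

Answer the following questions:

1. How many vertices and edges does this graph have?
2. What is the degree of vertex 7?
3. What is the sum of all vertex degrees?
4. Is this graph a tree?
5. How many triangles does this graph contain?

Count: 8 vertices, 8 edges.
Vertex 7 has neighbors [1, 2, 3], degree = 3.
Handshaking lemma: 2 * 8 = 16.
A tree on 8 vertices has 7 edges. This graph has 8 edges (1 extra). Not a tree.
Number of triangles = 1.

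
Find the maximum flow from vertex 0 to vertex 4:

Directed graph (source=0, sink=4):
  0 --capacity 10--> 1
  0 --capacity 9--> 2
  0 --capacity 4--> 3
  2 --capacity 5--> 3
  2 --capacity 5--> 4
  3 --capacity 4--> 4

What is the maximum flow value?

Computing max flow:
  Flow on (0->2): 5/9
  Flow on (0->3): 4/4
  Flow on (2->4): 5/5
  Flow on (3->4): 4/4
Maximum flow = 9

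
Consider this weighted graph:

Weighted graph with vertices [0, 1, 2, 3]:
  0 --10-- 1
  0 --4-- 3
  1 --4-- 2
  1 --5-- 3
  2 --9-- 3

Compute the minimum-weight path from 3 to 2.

Using Dijkstra's algorithm from vertex 3:
Shortest path: 3 -> 2
Total weight: 9 = 9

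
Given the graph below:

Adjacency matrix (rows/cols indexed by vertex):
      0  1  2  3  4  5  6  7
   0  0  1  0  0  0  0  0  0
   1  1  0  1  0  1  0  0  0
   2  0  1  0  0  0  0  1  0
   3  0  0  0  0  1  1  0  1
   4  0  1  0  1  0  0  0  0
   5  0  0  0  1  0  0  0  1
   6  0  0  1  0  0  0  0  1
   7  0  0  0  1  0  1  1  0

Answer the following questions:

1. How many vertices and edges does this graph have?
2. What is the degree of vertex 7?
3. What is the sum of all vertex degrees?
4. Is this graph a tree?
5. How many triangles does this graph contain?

Count: 8 vertices, 9 edges.
Vertex 7 has neighbors [3, 5, 6], degree = 3.
Handshaking lemma: 2 * 9 = 18.
A tree on 8 vertices has 7 edges. This graph has 9 edges (2 extra). Not a tree.
Number of triangles = 1.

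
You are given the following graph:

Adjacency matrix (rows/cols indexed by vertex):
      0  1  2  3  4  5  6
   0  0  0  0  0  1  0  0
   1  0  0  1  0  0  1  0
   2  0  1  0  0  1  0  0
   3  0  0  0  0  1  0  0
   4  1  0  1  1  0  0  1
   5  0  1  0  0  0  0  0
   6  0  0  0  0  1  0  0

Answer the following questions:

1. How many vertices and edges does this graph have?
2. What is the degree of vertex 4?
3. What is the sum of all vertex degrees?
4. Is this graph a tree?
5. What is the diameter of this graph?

Count: 7 vertices, 6 edges.
Vertex 4 has neighbors [0, 2, 3, 6], degree = 4.
Handshaking lemma: 2 * 6 = 12.
A graph is a tree iff it is connected and has exactly n-1 edges. This graph is connected (all 7 vertices in one component) and has 7-1 = 6 edges. It is a tree.
Diameter (longest shortest path) = 4.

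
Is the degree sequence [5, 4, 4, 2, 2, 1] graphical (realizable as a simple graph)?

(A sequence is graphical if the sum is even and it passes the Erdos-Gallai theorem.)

Sum of degrees = 18. Sum is even but fails Erdos-Gallai. The sequence is NOT graphical.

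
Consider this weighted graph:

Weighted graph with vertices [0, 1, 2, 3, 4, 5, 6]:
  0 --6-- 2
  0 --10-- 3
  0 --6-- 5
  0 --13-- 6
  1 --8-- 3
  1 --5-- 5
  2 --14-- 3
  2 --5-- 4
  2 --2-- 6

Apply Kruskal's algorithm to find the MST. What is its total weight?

Applying Kruskal's algorithm (sort edges by weight, add if no cycle):
  Add (2,6) w=2
  Add (1,5) w=5
  Add (2,4) w=5
  Add (0,5) w=6
  Add (0,2) w=6
  Add (1,3) w=8
  Skip (0,3) w=10 (creates cycle)
  Skip (0,6) w=13 (creates cycle)
  Skip (2,3) w=14 (creates cycle)
MST weight = 32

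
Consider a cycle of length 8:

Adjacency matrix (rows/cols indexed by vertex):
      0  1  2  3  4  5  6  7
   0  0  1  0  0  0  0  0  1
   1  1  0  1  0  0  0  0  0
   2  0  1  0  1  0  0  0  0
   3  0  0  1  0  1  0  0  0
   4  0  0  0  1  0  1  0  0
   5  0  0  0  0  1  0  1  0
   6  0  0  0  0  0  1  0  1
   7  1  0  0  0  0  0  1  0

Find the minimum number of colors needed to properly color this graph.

This is an even cycle (C_8). Even cycles are bipartite.
Chromatic number = 2.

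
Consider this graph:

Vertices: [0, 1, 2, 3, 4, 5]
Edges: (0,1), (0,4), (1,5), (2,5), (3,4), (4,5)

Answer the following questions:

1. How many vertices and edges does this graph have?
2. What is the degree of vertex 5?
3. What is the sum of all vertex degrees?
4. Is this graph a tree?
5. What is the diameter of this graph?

Count: 6 vertices, 6 edges.
Vertex 5 has neighbors [1, 2, 4], degree = 3.
Handshaking lemma: 2 * 6 = 12.
A tree on 6 vertices has 5 edges. This graph has 6 edges (1 extra). Not a tree.
Diameter (longest shortest path) = 3.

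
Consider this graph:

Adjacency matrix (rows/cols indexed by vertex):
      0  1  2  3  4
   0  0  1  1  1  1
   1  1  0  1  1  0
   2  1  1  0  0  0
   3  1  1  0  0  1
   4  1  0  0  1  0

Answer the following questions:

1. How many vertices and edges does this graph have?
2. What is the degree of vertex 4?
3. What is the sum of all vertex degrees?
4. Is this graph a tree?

Count: 5 vertices, 7 edges.
Vertex 4 has neighbors [0, 3], degree = 2.
Handshaking lemma: 2 * 7 = 14.
A tree on 5 vertices has 4 edges. This graph has 7 edges (3 extra). Not a tree.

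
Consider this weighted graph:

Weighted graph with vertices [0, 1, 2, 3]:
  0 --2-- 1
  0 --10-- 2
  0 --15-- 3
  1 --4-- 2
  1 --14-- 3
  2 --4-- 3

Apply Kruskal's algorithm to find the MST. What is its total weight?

Applying Kruskal's algorithm (sort edges by weight, add if no cycle):
  Add (0,1) w=2
  Add (1,2) w=4
  Add (2,3) w=4
  Skip (0,2) w=10 (creates cycle)
  Skip (1,3) w=14 (creates cycle)
  Skip (0,3) w=15 (creates cycle)
MST weight = 10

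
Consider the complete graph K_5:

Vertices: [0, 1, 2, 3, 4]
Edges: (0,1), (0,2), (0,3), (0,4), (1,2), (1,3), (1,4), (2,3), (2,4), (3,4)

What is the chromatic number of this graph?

In K_5, every vertex is adjacent to every other vertex.
Each vertex needs a unique color.
Chromatic number = 5.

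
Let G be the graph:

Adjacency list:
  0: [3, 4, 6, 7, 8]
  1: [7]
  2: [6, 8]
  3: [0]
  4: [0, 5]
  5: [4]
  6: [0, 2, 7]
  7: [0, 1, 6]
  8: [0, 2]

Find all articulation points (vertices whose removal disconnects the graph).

An articulation point is a vertex whose removal disconnects the graph.
Articulation points: [0, 4, 7]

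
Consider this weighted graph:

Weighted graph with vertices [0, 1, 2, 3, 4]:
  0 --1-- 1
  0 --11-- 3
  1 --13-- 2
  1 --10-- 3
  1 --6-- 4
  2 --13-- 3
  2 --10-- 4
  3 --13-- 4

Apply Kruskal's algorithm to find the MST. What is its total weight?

Applying Kruskal's algorithm (sort edges by weight, add if no cycle):
  Add (0,1) w=1
  Add (1,4) w=6
  Add (1,3) w=10
  Add (2,4) w=10
  Skip (0,3) w=11 (creates cycle)
  Skip (1,2) w=13 (creates cycle)
  Skip (2,3) w=13 (creates cycle)
  Skip (3,4) w=13 (creates cycle)
MST weight = 27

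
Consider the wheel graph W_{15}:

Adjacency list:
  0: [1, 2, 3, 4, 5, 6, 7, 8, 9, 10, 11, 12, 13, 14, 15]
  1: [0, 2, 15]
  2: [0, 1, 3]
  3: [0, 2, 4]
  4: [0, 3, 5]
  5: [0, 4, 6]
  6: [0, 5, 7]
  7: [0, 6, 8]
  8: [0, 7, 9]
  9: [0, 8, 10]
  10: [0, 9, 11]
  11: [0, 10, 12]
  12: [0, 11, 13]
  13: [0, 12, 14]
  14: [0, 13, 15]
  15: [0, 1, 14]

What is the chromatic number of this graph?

W_{15} = C_{15} plus a hub adjacent to every cycle vertex.
The outer cycle needs 3 colors (odd cycle); the hub is adjacent to all of them so needs a fresh color.
Chromatic number = 3 + 1 = 4.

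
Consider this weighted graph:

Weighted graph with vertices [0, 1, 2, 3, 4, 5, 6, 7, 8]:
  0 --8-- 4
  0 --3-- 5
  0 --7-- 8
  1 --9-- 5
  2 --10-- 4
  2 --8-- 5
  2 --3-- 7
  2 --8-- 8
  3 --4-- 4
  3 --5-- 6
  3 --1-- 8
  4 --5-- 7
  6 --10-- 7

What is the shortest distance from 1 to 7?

Using Dijkstra's algorithm from vertex 1:
Shortest path: 1 -> 5 -> 2 -> 7
Total weight: 9 + 8 + 3 = 20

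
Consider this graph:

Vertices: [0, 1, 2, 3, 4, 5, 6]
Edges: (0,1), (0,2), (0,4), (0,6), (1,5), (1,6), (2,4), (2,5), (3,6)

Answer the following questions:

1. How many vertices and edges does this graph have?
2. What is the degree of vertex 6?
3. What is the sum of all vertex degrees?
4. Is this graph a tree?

Count: 7 vertices, 9 edges.
Vertex 6 has neighbors [0, 1, 3], degree = 3.
Handshaking lemma: 2 * 9 = 18.
A tree on 7 vertices has 6 edges. This graph has 9 edges (3 extra). Not a tree.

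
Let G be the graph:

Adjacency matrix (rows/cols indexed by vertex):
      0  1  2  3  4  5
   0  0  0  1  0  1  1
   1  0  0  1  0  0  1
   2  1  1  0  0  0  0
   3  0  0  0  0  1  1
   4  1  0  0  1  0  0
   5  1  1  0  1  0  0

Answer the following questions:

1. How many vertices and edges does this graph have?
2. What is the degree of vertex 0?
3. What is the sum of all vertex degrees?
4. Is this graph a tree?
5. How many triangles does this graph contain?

Count: 6 vertices, 7 edges.
Vertex 0 has neighbors [2, 4, 5], degree = 3.
Handshaking lemma: 2 * 7 = 14.
A tree on 6 vertices has 5 edges. This graph has 7 edges (2 extra). Not a tree.
Number of triangles = 0.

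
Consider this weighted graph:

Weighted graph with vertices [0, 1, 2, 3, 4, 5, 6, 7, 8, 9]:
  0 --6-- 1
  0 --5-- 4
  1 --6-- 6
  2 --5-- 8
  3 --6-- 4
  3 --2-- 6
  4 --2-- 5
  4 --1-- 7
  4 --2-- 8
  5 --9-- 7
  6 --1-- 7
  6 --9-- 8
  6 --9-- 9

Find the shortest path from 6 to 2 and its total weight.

Using Dijkstra's algorithm from vertex 6:
Shortest path: 6 -> 7 -> 4 -> 8 -> 2
Total weight: 1 + 1 + 2 + 5 = 9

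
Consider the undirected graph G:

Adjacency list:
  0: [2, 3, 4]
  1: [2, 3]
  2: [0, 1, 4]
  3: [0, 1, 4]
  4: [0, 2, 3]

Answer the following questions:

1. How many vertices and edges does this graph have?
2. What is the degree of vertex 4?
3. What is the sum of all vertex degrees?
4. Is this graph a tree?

Count: 5 vertices, 7 edges.
Vertex 4 has neighbors [0, 2, 3], degree = 3.
Handshaking lemma: 2 * 7 = 14.
A tree on 5 vertices has 4 edges. This graph has 7 edges (3 extra). Not a tree.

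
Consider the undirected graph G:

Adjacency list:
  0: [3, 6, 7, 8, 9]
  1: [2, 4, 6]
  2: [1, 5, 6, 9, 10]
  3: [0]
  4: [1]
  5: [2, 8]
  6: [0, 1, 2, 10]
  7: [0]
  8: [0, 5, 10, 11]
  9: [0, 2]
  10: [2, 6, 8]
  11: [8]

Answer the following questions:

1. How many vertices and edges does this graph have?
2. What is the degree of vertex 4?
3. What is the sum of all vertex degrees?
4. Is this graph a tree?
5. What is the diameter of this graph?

Count: 12 vertices, 16 edges.
Vertex 4 has neighbors [1], degree = 1.
Handshaking lemma: 2 * 16 = 32.
A tree on 12 vertices has 11 edges. This graph has 16 edges (5 extra). Not a tree.
Diameter (longest shortest path) = 5.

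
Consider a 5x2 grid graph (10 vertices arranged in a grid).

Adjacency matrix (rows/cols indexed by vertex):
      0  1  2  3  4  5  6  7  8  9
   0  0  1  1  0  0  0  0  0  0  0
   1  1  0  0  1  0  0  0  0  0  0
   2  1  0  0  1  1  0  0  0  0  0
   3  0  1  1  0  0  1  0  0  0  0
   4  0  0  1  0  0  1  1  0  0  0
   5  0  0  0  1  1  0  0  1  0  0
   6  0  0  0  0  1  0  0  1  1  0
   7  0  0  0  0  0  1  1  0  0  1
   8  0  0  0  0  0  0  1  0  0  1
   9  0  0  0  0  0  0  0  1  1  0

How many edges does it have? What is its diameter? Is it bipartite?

A 5x2 grid has 8 vertical edges and 5 horizontal edges.
Total edges = 8 + 5 = 13.
Diameter = (5-1) + (2-1) = 5 (corner to opposite corner).
Grid graphs are bipartite (checkerboard coloring).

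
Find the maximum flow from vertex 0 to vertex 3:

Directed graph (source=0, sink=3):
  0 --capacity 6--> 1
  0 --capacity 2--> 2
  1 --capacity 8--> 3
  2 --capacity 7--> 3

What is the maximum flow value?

Computing max flow:
  Flow on (0->1): 6/6
  Flow on (0->2): 2/2
  Flow on (1->3): 6/8
  Flow on (2->3): 2/7
Maximum flow = 8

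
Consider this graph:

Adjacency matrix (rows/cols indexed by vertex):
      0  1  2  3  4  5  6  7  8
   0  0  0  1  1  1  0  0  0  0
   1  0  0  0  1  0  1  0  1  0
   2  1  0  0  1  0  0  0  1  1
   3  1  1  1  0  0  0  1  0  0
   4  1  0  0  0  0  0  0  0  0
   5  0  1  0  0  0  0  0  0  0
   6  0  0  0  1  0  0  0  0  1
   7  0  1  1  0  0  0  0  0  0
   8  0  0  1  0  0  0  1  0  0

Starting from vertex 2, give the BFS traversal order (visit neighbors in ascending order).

BFS from vertex 2 (neighbors processed in ascending order):
Visit order: 2, 0, 3, 7, 8, 4, 1, 6, 5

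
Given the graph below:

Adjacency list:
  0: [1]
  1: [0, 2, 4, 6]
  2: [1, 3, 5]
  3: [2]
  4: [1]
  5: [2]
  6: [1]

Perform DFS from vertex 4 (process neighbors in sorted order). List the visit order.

DFS from vertex 4 (neighbors processed in ascending order):
Visit order: 4, 1, 0, 2, 3, 5, 6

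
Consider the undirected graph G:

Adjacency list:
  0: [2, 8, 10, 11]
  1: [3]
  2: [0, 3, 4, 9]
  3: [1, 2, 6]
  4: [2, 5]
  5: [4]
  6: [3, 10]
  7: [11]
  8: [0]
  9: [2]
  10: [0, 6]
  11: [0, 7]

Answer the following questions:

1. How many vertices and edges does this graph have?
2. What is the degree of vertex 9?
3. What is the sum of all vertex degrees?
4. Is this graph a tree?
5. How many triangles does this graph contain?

Count: 12 vertices, 12 edges.
Vertex 9 has neighbors [2], degree = 1.
Handshaking lemma: 2 * 12 = 24.
A tree on 12 vertices has 11 edges. This graph has 12 edges (1 extra). Not a tree.
Number of triangles = 0.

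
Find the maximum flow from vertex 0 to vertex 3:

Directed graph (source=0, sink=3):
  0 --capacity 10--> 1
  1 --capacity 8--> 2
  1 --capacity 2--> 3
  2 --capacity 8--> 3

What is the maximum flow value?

Computing max flow:
  Flow on (0->1): 10/10
  Flow on (1->2): 8/8
  Flow on (1->3): 2/2
  Flow on (2->3): 8/8
Maximum flow = 10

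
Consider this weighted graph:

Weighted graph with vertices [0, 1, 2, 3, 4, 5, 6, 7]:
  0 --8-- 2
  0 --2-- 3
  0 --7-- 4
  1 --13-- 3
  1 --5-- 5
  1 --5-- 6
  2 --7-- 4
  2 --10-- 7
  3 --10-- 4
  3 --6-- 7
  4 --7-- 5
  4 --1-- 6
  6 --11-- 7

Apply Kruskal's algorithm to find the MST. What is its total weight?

Applying Kruskal's algorithm (sort edges by weight, add if no cycle):
  Add (4,6) w=1
  Add (0,3) w=2
  Add (1,5) w=5
  Add (1,6) w=5
  Add (3,7) w=6
  Add (0,4) w=7
  Add (2,4) w=7
  Skip (4,5) w=7 (creates cycle)
  Skip (0,2) w=8 (creates cycle)
  Skip (2,7) w=10 (creates cycle)
  Skip (3,4) w=10 (creates cycle)
  Skip (6,7) w=11 (creates cycle)
  Skip (1,3) w=13 (creates cycle)
MST weight = 33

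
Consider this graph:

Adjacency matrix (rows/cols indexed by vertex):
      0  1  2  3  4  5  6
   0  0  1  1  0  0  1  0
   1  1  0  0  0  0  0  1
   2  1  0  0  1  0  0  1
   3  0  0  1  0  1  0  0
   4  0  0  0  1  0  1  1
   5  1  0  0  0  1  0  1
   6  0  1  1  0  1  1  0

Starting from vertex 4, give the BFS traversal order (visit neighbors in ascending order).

BFS from vertex 4 (neighbors processed in ascending order):
Visit order: 4, 3, 5, 6, 2, 0, 1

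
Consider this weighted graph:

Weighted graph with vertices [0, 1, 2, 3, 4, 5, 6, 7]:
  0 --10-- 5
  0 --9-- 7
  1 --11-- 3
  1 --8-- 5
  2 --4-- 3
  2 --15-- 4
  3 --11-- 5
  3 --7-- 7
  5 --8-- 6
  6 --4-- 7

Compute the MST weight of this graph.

Applying Kruskal's algorithm (sort edges by weight, add if no cycle):
  Add (2,3) w=4
  Add (6,7) w=4
  Add (3,7) w=7
  Add (1,5) w=8
  Add (5,6) w=8
  Add (0,7) w=9
  Skip (0,5) w=10 (creates cycle)
  Skip (1,3) w=11 (creates cycle)
  Skip (3,5) w=11 (creates cycle)
  Add (2,4) w=15
MST weight = 55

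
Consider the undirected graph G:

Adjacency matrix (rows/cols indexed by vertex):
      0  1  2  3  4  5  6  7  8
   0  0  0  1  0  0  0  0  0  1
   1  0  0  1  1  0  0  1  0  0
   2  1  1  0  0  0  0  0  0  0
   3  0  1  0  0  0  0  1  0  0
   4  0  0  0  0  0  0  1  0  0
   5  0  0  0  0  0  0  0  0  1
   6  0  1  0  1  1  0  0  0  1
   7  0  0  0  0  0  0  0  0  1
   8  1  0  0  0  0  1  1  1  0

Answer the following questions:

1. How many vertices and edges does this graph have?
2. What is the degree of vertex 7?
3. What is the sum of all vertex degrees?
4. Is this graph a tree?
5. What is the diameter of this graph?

Count: 9 vertices, 10 edges.
Vertex 7 has neighbors [8], degree = 1.
Handshaking lemma: 2 * 10 = 20.
A tree on 9 vertices has 8 edges. This graph has 10 edges (2 extra). Not a tree.
Diameter (longest shortest path) = 3.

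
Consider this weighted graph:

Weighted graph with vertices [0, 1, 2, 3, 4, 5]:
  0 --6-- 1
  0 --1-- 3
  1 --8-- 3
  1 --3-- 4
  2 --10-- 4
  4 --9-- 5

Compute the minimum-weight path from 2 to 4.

Using Dijkstra's algorithm from vertex 2:
Shortest path: 2 -> 4
Total weight: 10 = 10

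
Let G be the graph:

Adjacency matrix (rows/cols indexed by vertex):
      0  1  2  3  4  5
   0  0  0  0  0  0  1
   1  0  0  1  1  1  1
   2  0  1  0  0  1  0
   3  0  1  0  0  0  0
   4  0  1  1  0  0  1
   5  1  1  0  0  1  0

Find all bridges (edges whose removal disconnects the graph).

A bridge is an edge whose removal increases the number of connected components.
Bridges found: (0,5), (1,3)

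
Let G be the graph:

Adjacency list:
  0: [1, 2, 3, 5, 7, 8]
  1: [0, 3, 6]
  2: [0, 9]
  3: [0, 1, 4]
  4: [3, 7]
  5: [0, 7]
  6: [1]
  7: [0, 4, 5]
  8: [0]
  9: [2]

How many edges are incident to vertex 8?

Vertex 8 has neighbors [0], so deg(8) = 1.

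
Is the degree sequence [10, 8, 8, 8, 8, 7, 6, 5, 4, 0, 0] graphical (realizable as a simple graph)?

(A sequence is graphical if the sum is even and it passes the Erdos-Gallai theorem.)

Sum of degrees = 64. Sum is even but fails Erdos-Gallai. The sequence is NOT graphical.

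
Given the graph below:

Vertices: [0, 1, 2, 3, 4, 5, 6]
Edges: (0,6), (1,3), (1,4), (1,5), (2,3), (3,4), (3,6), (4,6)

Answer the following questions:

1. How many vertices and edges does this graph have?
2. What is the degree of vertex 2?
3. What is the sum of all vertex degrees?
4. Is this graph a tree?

Count: 7 vertices, 8 edges.
Vertex 2 has neighbors [3], degree = 1.
Handshaking lemma: 2 * 8 = 16.
A tree on 7 vertices has 6 edges. This graph has 8 edges (2 extra). Not a tree.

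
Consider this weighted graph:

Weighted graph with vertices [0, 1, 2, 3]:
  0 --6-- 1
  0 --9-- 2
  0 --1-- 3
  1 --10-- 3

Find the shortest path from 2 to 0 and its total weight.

Using Dijkstra's algorithm from vertex 2:
Shortest path: 2 -> 0
Total weight: 9 = 9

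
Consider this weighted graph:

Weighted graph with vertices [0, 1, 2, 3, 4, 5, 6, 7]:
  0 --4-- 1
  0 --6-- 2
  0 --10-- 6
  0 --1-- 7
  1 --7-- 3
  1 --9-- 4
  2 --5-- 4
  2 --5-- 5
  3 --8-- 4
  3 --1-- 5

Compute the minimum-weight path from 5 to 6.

Using Dijkstra's algorithm from vertex 5:
Shortest path: 5 -> 2 -> 0 -> 6
Total weight: 5 + 6 + 10 = 21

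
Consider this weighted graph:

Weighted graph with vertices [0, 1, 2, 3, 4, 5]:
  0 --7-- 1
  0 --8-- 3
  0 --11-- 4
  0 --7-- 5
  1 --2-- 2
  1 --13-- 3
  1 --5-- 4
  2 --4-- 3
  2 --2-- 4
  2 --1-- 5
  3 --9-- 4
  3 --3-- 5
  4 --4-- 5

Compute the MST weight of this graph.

Applying Kruskal's algorithm (sort edges by weight, add if no cycle):
  Add (2,5) w=1
  Add (1,2) w=2
  Add (2,4) w=2
  Add (3,5) w=3
  Skip (2,3) w=4 (creates cycle)
  Skip (4,5) w=4 (creates cycle)
  Skip (1,4) w=5 (creates cycle)
  Add (0,5) w=7
  Skip (0,1) w=7 (creates cycle)
  Skip (0,3) w=8 (creates cycle)
  Skip (3,4) w=9 (creates cycle)
  Skip (0,4) w=11 (creates cycle)
  Skip (1,3) w=13 (creates cycle)
MST weight = 15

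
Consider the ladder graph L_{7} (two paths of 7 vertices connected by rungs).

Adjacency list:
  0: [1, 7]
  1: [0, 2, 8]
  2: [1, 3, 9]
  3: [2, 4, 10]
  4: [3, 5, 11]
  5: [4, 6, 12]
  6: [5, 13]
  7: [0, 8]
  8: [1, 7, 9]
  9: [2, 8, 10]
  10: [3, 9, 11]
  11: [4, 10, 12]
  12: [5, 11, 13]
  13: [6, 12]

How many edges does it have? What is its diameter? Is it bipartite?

Ladder graph L_{7}: 7 rungs + 2 * (7-1) path edges = 7 + 12 = 19 edges.
Diameter = 7.
Ladder graphs are bipartite (alternating coloring along each path).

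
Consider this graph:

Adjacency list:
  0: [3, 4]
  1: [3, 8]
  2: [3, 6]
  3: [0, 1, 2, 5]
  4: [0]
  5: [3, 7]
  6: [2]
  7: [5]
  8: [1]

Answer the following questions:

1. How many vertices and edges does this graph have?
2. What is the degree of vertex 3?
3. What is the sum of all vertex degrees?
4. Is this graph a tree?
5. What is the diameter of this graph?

Count: 9 vertices, 8 edges.
Vertex 3 has neighbors [0, 1, 2, 5], degree = 4.
Handshaking lemma: 2 * 8 = 16.
A graph is a tree iff it is connected and has exactly n-1 edges. This graph is connected (all 9 vertices in one component) and has 9-1 = 8 edges. It is a tree.
Diameter (longest shortest path) = 4.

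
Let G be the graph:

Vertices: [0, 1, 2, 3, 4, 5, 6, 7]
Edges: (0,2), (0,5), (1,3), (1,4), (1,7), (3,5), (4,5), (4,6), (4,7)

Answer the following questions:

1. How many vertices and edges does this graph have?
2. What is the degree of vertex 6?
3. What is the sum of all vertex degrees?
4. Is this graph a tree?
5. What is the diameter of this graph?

Count: 8 vertices, 9 edges.
Vertex 6 has neighbors [4], degree = 1.
Handshaking lemma: 2 * 9 = 18.
A tree on 8 vertices has 7 edges. This graph has 9 edges (2 extra). Not a tree.
Diameter (longest shortest path) = 4.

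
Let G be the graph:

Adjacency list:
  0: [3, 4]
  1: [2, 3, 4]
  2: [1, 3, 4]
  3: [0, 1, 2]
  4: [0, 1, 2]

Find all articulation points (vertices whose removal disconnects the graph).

No articulation points. The graph is biconnected.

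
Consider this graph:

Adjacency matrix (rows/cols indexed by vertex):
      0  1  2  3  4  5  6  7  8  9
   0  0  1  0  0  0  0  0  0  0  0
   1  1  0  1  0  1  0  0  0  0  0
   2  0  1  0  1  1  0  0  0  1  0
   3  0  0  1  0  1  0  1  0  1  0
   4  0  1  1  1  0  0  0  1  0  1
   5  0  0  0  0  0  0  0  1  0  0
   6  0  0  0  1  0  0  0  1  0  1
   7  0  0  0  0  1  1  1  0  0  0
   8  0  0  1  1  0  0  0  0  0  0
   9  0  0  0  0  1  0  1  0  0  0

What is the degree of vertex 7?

Vertex 7 has neighbors [4, 5, 6], so deg(7) = 3.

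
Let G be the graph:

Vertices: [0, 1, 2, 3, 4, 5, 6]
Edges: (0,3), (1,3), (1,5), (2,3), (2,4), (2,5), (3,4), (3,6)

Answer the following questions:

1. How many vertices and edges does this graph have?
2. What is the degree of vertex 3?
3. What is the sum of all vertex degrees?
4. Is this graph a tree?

Count: 7 vertices, 8 edges.
Vertex 3 has neighbors [0, 1, 2, 4, 6], degree = 5.
Handshaking lemma: 2 * 8 = 16.
A tree on 7 vertices has 6 edges. This graph has 8 edges (2 extra). Not a tree.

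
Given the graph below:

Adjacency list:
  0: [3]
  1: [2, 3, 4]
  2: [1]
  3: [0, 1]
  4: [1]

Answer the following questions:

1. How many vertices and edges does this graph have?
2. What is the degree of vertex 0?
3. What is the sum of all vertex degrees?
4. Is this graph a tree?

Count: 5 vertices, 4 edges.
Vertex 0 has neighbors [3], degree = 1.
Handshaking lemma: 2 * 4 = 8.
A graph is a tree iff it is connected and has exactly n-1 edges. This graph is connected (all 5 vertices in one component) and has 5-1 = 4 edges. It is a tree.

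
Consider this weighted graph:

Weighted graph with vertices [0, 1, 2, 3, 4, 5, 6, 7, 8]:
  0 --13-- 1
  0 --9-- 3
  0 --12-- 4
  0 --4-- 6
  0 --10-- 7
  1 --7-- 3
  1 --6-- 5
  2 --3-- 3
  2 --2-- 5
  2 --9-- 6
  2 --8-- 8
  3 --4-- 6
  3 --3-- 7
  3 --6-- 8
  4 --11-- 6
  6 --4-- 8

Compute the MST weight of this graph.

Applying Kruskal's algorithm (sort edges by weight, add if no cycle):
  Add (2,5) w=2
  Add (2,3) w=3
  Add (3,7) w=3
  Add (0,6) w=4
  Add (3,6) w=4
  Add (6,8) w=4
  Add (1,5) w=6
  Skip (3,8) w=6 (creates cycle)
  Skip (1,3) w=7 (creates cycle)
  Skip (2,8) w=8 (creates cycle)
  Skip (0,3) w=9 (creates cycle)
  Skip (2,6) w=9 (creates cycle)
  Skip (0,7) w=10 (creates cycle)
  Add (4,6) w=11
  Skip (0,4) w=12 (creates cycle)
  Skip (0,1) w=13 (creates cycle)
MST weight = 37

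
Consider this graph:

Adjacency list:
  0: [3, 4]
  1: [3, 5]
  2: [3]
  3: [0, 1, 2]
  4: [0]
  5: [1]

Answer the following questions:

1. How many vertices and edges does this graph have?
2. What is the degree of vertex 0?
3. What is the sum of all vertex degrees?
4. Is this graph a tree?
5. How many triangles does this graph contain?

Count: 6 vertices, 5 edges.
Vertex 0 has neighbors [3, 4], degree = 2.
Handshaking lemma: 2 * 5 = 10.
A graph is a tree iff it is connected and has exactly n-1 edges. This graph is connected (all 6 vertices in one component) and has 6-1 = 5 edges. It is a tree.
Number of triangles = 0.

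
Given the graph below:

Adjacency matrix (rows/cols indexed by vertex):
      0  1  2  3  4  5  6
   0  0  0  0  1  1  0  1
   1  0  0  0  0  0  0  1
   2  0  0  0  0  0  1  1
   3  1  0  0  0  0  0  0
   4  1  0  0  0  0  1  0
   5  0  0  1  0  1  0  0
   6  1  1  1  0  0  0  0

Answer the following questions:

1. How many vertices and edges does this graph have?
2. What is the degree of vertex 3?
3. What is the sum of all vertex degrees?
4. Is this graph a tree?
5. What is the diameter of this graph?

Count: 7 vertices, 7 edges.
Vertex 3 has neighbors [0], degree = 1.
Handshaking lemma: 2 * 7 = 14.
A tree on 7 vertices has 6 edges. This graph has 7 edges (1 extra). Not a tree.
Diameter (longest shortest path) = 3.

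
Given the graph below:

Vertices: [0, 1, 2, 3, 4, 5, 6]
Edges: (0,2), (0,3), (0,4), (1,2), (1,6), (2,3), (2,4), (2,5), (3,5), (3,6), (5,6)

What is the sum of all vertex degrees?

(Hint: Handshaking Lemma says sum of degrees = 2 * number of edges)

Count edges: 11 edges.
By Handshaking Lemma: sum of degrees = 2 * 11 = 22.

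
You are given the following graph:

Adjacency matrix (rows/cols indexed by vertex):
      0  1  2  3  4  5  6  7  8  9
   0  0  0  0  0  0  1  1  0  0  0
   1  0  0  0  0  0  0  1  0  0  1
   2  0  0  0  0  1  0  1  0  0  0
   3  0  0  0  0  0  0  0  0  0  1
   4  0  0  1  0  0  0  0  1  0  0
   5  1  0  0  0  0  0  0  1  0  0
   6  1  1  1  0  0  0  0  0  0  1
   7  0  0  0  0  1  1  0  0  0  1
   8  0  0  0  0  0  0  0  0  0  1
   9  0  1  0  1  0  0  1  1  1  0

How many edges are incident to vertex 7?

Vertex 7 has neighbors [4, 5, 9], so deg(7) = 3.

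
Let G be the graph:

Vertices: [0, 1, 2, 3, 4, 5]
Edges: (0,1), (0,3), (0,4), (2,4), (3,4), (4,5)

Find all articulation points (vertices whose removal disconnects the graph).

An articulation point is a vertex whose removal disconnects the graph.
Articulation points: [0, 4]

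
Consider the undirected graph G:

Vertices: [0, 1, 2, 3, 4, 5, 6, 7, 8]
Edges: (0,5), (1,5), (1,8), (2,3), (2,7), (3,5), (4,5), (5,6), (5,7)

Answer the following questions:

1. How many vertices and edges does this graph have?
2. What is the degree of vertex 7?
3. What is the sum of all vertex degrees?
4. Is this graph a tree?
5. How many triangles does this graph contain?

Count: 9 vertices, 9 edges.
Vertex 7 has neighbors [2, 5], degree = 2.
Handshaking lemma: 2 * 9 = 18.
A tree on 9 vertices has 8 edges. This graph has 9 edges (1 extra). Not a tree.
Number of triangles = 0.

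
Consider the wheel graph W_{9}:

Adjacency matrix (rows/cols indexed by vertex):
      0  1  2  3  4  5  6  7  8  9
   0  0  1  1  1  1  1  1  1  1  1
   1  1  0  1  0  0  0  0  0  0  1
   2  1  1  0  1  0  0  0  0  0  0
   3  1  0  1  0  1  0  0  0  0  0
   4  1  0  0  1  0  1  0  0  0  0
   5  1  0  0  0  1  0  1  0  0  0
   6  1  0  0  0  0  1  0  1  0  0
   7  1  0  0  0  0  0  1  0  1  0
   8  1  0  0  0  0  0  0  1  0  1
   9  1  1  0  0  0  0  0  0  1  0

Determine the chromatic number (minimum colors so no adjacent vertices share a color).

W_{9} = C_{9} plus a hub adjacent to every cycle vertex.
The outer cycle needs 3 colors (odd cycle); the hub is adjacent to all of them so needs a fresh color.
Chromatic number = 3 + 1 = 4.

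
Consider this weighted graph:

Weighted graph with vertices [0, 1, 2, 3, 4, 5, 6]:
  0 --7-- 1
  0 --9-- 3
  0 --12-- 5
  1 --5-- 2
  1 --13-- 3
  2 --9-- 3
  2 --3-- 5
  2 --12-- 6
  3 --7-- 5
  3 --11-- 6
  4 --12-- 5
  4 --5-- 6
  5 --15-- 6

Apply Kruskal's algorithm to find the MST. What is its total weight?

Applying Kruskal's algorithm (sort edges by weight, add if no cycle):
  Add (2,5) w=3
  Add (1,2) w=5
  Add (4,6) w=5
  Add (0,1) w=7
  Add (3,5) w=7
  Skip (0,3) w=9 (creates cycle)
  Skip (2,3) w=9 (creates cycle)
  Add (3,6) w=11
  Skip (0,5) w=12 (creates cycle)
  Skip (2,6) w=12 (creates cycle)
  Skip (4,5) w=12 (creates cycle)
  Skip (1,3) w=13 (creates cycle)
  Skip (5,6) w=15 (creates cycle)
MST weight = 38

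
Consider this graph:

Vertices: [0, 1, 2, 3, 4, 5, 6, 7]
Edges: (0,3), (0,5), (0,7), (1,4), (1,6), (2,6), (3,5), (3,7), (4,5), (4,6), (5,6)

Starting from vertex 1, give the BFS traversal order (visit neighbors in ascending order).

BFS from vertex 1 (neighbors processed in ascending order):
Visit order: 1, 4, 6, 5, 2, 0, 3, 7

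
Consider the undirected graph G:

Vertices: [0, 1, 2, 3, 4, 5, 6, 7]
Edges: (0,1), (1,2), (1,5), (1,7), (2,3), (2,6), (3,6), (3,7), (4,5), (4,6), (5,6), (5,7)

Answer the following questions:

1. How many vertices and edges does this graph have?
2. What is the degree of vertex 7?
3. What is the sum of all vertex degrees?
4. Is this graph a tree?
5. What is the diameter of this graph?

Count: 8 vertices, 12 edges.
Vertex 7 has neighbors [1, 3, 5], degree = 3.
Handshaking lemma: 2 * 12 = 24.
A tree on 8 vertices has 7 edges. This graph has 12 edges (5 extra). Not a tree.
Diameter (longest shortest path) = 3.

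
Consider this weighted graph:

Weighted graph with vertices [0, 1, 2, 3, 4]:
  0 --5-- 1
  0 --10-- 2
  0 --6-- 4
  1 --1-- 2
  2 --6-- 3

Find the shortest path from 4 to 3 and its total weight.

Using Dijkstra's algorithm from vertex 4:
Shortest path: 4 -> 0 -> 1 -> 2 -> 3
Total weight: 6 + 5 + 1 + 6 = 18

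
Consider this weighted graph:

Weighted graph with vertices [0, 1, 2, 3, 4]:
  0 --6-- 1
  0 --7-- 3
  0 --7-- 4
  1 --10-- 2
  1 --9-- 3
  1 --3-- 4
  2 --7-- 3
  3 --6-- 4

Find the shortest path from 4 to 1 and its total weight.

Using Dijkstra's algorithm from vertex 4:
Shortest path: 4 -> 1
Total weight: 3 = 3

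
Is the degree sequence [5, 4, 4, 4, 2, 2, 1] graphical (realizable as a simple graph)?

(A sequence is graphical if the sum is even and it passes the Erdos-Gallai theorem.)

Sum of degrees = 22. Sum is even and passes Erdos-Gallai. The sequence IS graphical.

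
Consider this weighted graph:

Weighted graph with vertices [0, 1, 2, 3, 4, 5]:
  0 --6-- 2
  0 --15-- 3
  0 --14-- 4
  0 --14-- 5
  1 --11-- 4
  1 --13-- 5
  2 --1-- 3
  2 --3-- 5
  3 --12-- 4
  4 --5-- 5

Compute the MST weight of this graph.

Applying Kruskal's algorithm (sort edges by weight, add if no cycle):
  Add (2,3) w=1
  Add (2,5) w=3
  Add (4,5) w=5
  Add (0,2) w=6
  Add (1,4) w=11
  Skip (3,4) w=12 (creates cycle)
  Skip (1,5) w=13 (creates cycle)
  Skip (0,5) w=14 (creates cycle)
  Skip (0,4) w=14 (creates cycle)
  Skip (0,3) w=15 (creates cycle)
MST weight = 26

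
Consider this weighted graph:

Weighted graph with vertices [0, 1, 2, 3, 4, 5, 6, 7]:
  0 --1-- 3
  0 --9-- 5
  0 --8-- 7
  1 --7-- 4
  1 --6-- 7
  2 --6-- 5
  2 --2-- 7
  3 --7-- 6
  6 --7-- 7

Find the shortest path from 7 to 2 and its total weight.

Using Dijkstra's algorithm from vertex 7:
Shortest path: 7 -> 2
Total weight: 2 = 2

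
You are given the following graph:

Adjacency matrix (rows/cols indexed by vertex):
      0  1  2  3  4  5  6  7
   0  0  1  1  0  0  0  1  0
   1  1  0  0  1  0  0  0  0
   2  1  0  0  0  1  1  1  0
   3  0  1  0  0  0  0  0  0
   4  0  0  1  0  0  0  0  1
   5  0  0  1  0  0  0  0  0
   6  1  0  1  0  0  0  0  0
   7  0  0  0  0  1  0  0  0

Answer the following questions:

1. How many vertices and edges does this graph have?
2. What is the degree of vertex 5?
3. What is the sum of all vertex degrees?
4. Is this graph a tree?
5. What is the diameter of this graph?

Count: 8 vertices, 8 edges.
Vertex 5 has neighbors [2], degree = 1.
Handshaking lemma: 2 * 8 = 16.
A tree on 8 vertices has 7 edges. This graph has 8 edges (1 extra). Not a tree.
Diameter (longest shortest path) = 5.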